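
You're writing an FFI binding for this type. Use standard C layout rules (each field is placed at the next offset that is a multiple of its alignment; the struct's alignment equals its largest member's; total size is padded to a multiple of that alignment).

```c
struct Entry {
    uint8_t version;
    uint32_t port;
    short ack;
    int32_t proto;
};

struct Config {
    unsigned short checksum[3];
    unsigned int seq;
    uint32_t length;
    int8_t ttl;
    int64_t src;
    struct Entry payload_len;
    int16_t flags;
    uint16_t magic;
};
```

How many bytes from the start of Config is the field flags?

Entry: version at 0 (size 1, align 1) → ends 1; pad 3 to align 4 for port; port at 4 (size 4, align 4) → ends 8; ack at 8 (size 2, align 2) → ends 10; pad 2 to align 4 for proto; proto at 12 (size 4, align 4) → ends 16; total 16 bytes, alignment 4
checksum at 0 (size 6, align 2) → ends 6
pad 2 to align 4 for seq
seq at 8 (size 4, align 4) → ends 12
length at 12 (size 4, align 4) → ends 16
ttl at 16 (size 1, align 1) → ends 17
pad 7 to align 8 for src
src at 24 (size 8, align 8) → ends 32
payload_len at 32 (size 16, align 4) → ends 48
flags at 48 (size 2, align 2) → ends 50

48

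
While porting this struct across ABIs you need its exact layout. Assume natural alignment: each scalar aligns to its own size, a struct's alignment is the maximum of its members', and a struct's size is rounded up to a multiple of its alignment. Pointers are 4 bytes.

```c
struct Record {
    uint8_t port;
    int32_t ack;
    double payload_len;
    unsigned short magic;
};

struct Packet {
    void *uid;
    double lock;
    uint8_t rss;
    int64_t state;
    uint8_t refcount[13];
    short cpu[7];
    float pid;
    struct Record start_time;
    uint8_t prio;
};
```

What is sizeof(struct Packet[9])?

864

Record: @0: port [1B, align 1] → 1; +3 pad (align 4); @4: ack [4B, align 4] → 8; @8: payload_len [8B, align 8] → 16; @16: magic [2B, align 2] → 18; +6 tail pad (align 8); size 24, align 8
@0: uid [4B, align 4] → 4
+4 pad (align 8)
@8: lock [8B, align 8] → 16
@16: rss [1B, align 1] → 17
+7 pad (align 8)
@24: state [8B, align 8] → 32
@32: refcount [13B, align 1] → 45
+1 pad (align 2)
@46: cpu [14B, align 2] → 60
@60: pid [4B, align 4] → 64
@64: start_time [24B, align 8] → 88
@88: prio [1B, align 1] → 89
+7 tail pad (align 8)
size 96, align 8
array of 9: 9 × 96 = 864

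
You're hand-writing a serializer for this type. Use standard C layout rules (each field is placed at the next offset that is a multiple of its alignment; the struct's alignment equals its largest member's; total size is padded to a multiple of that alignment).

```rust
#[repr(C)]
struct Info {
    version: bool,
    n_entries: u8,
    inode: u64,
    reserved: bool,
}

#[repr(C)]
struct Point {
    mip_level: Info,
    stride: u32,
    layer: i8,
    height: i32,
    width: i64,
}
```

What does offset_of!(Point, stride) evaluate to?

24

Info: 0..1  version  (1B, 1-aligned); 1..2  n_entries  (1B, 1-aligned); 2..8  -- padding (6B); 8..16  inode  (8B, 8-aligned); 16..17  reserved  (1B, 1-aligned); 17..24  -- tail padding (7B); sizeof = 24, alignof = 8
0..24  mip_level  (24B, 8-aligned)
24..28  stride  (4B, 4-aligned)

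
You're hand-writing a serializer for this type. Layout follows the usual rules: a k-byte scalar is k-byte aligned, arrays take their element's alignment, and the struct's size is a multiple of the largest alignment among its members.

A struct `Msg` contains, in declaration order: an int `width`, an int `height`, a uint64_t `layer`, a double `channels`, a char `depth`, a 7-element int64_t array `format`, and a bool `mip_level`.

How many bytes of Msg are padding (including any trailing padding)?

0..4  width  (4B, 4-aligned)
4..8  height  (4B, 4-aligned)
8..16  layer  (8B, 8-aligned)
16..24  channels  (8B, 8-aligned)
24..25  depth  (1B, 1-aligned)
25..32  -- padding (7B)
32..88  format  (56B, 8-aligned)
88..89  mip_level  (1B, 1-aligned)
89..96  -- tail padding (7B)
sizeof = 96, alignof = 8
data bytes 82, size 96 → padding 14

14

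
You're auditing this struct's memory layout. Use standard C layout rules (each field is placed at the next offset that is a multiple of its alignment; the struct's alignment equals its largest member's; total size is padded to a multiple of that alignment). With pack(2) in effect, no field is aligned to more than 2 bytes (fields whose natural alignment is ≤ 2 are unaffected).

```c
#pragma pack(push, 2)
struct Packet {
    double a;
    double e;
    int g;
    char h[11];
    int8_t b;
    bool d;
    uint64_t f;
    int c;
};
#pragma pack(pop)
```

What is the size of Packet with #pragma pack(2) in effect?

@0: a [8B, align 2] → 8
@8: e [8B, align 2] → 16
@16: g [4B, align 2] → 20
@20: h [11B, align 1] → 31
@31: b [1B, align 1] → 32
@32: d [1B, align 1] → 33
+1 pad (align 2)
@34: f [8B, align 2] → 42
@42: c [4B, align 2] → 46
size 46, align 2

46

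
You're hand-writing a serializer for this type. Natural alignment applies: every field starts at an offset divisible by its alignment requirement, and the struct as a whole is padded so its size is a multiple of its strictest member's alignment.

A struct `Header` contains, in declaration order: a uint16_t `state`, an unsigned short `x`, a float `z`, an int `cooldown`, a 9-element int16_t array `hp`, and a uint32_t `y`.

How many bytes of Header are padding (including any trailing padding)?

@0: state [2B, align 2] → 2
@2: x [2B, align 2] → 4
@4: z [4B, align 4] → 8
@8: cooldown [4B, align 4] → 12
@12: hp [18B, align 2] → 30
+2 pad (align 4)
@32: y [4B, align 4] → 36
size 36, align 4
data bytes 34, size 36 → padding 2

2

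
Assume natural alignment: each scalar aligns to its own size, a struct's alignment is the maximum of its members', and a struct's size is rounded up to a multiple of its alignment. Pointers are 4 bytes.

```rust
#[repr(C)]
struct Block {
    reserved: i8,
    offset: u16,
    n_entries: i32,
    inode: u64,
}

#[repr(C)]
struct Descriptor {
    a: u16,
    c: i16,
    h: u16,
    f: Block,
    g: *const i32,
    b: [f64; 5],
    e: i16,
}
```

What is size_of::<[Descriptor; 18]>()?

Block: reserved at 0 (size 1, align 1) → ends 1; pad 1 to align 2 for offset; offset at 2 (size 2, align 2) → ends 4; n_entries at 4 (size 4, align 4) → ends 8; inode at 8 (size 8, align 8) → ends 16; total 16 bytes, alignment 8
a at 0 (size 2, align 2) → ends 2
c at 2 (size 2, align 2) → ends 4
h at 4 (size 2, align 2) → ends 6
pad 2 to align 8 for f
f at 8 (size 16, align 8) → ends 24
g at 24 (size 4, align 4) → ends 28
pad 4 to align 8 for b
b at 32 (size 40, align 8) → ends 72
e at 72 (size 2, align 2) → ends 74
tail pad 6 to reach multiple of 8
total 80 bytes, alignment 8
array of 18: 18 × 80 = 1440

1440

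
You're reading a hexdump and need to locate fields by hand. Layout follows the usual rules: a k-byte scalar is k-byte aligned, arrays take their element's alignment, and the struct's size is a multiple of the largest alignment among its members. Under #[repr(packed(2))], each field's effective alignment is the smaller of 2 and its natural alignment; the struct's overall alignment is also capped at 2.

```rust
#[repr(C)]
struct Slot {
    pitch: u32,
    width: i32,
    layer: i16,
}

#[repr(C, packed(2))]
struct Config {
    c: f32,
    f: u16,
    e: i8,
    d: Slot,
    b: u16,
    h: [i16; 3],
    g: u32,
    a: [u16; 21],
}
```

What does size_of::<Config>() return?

74

Slot: @0: pitch [4B, align 4] → 4; @4: width [4B, align 4] → 8; @8: layer [2B, align 2] → 10; +2 tail pad (align 4); size 12, align 4
@0: c [4B, align 2] → 4
@4: f [2B, align 2] → 6
@6: e [1B, align 1] → 7
+1 pad (align 2)
@8: d [12B, align 2] → 20
@20: b [2B, align 2] → 22
@22: h [6B, align 2] → 28
@28: g [4B, align 2] → 32
@32: a [42B, align 2] → 74
size 74, align 2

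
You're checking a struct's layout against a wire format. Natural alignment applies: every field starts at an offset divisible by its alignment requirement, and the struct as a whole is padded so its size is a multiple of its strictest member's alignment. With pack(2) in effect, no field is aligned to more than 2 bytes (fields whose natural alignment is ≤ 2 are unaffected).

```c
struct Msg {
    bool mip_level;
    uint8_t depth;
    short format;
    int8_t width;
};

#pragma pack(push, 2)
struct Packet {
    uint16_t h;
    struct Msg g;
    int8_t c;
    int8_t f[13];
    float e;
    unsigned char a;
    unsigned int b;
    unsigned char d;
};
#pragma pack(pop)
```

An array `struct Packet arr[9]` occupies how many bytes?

Msg: 0..1  mip_level  (1B, 1-aligned); 1..2  depth  (1B, 1-aligned); 2..4  format  (2B, 2-aligned); 4..5  width  (1B, 1-aligned); 5..6  -- tail padding (1B); sizeof = 6, alignof = 2
0..2  h  (2B, 2-aligned)
2..8  g  (6B, 2-aligned)
8..9  c  (1B, 1-aligned)
9..22  f  (13B, 1-aligned)
22..26  e  (4B, 2-aligned)
26..27  a  (1B, 1-aligned)
27..28  -- padding (1B)
28..32  b  (4B, 2-aligned)
32..33  d  (1B, 1-aligned)
33..34  -- tail padding (1B)
sizeof = 34, alignof = 2
array of 9: 9 × 34 = 306

306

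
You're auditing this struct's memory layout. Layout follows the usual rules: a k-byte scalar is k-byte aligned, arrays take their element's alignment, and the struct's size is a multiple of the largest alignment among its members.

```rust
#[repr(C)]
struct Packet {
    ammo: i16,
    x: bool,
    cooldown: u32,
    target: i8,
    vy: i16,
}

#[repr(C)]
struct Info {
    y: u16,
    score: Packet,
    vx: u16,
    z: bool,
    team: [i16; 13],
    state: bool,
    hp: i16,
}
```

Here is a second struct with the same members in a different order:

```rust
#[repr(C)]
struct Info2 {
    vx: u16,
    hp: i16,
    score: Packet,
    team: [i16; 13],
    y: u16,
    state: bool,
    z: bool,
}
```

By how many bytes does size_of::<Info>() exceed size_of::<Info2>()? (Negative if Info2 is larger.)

Packet: @0: ammo [2B, align 2] → 2; @2: x [1B, align 1] → 3; +1 pad (align 4); @4: cooldown [4B, align 4] → 8; @8: target [1B, align 1] → 9; +1 pad (align 2); @10: vy [2B, align 2] → 12; size 12, align 4
@0: y [2B, align 2] → 2
+2 pad (align 4)
@4: score [12B, align 4] → 16
@16: vx [2B, align 2] → 18
@18: z [1B, align 1] → 19
+1 pad (align 2)
@20: team [26B, align 2] → 46
@46: state [1B, align 1] → 47
+1 pad (align 2)
@48: hp [2B, align 2] → 50
+2 tail pad (align 4)
size 52, align 4
— Info2 —
@0: vx [2B, align 2] → 2
@2: hp [2B, align 2] → 4
@4: score [12B, align 4] → 16
@16: team [26B, align 2] → 42
@42: y [2B, align 2] → 44
@44: state [1B, align 1] → 45
@45: z [1B, align 1] → 46
+2 tail pad (align 4)
size 48, align 4
52 − 48 = 4

4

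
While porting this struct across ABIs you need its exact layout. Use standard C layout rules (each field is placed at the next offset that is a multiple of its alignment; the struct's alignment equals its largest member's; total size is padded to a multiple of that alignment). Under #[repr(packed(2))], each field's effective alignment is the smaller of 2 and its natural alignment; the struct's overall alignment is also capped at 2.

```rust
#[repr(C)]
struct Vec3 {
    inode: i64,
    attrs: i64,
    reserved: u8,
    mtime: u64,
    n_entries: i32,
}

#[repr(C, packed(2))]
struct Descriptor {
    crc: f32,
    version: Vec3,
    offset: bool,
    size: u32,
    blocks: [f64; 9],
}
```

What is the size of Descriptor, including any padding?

Vec3: @0: inode [8B, align 8] → 8; @8: attrs [8B, align 8] → 16; @16: reserved [1B, align 1] → 17; +7 pad (align 8); @24: mtime [8B, align 8] → 32; @32: n_entries [4B, align 4] → 36; +4 tail pad (align 8); size 40, align 8
@0: crc [4B, align 2] → 4
@4: version [40B, align 2] → 44
@44: offset [1B, align 1] → 45
+1 pad (align 2)
@46: size [4B, align 2] → 50
@50: blocks [72B, align 2] → 122
size 122, align 2

122 bytes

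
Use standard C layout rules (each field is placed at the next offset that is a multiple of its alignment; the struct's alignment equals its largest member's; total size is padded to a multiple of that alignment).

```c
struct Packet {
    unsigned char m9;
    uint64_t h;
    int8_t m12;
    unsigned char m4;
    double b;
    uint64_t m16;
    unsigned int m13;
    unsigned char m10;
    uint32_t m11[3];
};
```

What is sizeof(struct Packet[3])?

192

@0: m9 [1B, align 1] → 1
+7 pad (align 8)
@8: h [8B, align 8] → 16
@16: m12 [1B, align 1] → 17
@17: m4 [1B, align 1] → 18
+6 pad (align 8)
@24: b [8B, align 8] → 32
@32: m16 [8B, align 8] → 40
@40: m13 [4B, align 4] → 44
@44: m10 [1B, align 1] → 45
+3 pad (align 4)
@48: m11 [12B, align 4] → 60
+4 tail pad (align 8)
size 64, align 8
array of 3: 3 × 64 = 192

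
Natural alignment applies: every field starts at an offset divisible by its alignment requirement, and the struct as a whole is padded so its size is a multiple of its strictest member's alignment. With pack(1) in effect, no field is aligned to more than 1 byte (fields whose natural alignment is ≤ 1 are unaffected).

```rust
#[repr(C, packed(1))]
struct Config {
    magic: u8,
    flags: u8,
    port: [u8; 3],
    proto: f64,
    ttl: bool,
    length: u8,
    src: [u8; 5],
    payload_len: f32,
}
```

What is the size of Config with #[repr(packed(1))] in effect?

24

@0: magic [1B, align 1] → 1
@1: flags [1B, align 1] → 2
@2: port [3B, align 1] → 5
@5: proto [8B, align 1] → 13
@13: ttl [1B, align 1] → 14
@14: length [1B, align 1] → 15
@15: src [5B, align 1] → 20
@20: payload_len [4B, align 1] → 24
size 24, align 1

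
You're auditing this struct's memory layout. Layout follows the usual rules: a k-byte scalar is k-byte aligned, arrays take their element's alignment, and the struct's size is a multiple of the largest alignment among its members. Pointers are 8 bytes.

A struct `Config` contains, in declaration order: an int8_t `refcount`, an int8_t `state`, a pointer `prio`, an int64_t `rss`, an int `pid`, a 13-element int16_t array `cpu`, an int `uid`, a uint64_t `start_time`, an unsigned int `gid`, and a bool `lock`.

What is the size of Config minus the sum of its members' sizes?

15

@0: refcount [1B, align 1] → 1
@1: state [1B, align 1] → 2
+6 pad (align 8)
@8: prio [8B, align 8] → 16
@16: rss [8B, align 8] → 24
@24: pid [4B, align 4] → 28
@28: cpu [26B, align 2] → 54
+2 pad (align 4)
@56: uid [4B, align 4] → 60
+4 pad (align 8)
@64: start_time [8B, align 8] → 72
@72: gid [4B, align 4] → 76
@76: lock [1B, align 1] → 77
+3 tail pad (align 8)
size 80, align 8
data bytes 65, size 80 → padding 15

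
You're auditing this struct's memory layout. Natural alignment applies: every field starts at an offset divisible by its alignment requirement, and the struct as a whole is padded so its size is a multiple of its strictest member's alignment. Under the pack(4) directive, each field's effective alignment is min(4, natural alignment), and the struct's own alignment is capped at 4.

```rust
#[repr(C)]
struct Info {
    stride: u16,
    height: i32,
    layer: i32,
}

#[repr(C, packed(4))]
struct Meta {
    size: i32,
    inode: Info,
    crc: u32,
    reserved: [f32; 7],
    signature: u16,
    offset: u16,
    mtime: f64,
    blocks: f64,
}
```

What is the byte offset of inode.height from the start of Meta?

8

Info: @0: stride [2B, align 2] → 2; +2 pad (align 4); @4: height [4B, align 4] → 8; @8: layer [4B, align 4] → 12; size 12, align 4
@0: size [4B, align 4] → 4
@4: inode [12B, align 4] → 16
within Info: height at 4
4 + 4 = 8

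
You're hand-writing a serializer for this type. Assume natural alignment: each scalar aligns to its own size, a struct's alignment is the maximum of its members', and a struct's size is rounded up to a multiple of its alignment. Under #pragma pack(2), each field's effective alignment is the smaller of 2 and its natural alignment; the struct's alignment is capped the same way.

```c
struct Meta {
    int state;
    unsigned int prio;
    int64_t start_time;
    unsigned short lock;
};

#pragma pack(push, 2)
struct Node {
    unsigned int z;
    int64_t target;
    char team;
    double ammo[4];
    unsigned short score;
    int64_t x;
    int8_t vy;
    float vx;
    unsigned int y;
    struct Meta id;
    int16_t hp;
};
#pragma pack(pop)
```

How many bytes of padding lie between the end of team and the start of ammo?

Meta: @0: state [4B, align 4] → 4; @4: prio [4B, align 4] → 8; @8: start_time [8B, align 8] → 16; @16: lock [2B, align 2] → 18; +6 tail pad (align 8); size 24, align 8
@0: z [4B, align 2] → 4
@4: target [8B, align 2] → 12
@12: team [1B, align 1] → 13
+1 pad (align 2)
@14: ammo [32B, align 2] → 46

1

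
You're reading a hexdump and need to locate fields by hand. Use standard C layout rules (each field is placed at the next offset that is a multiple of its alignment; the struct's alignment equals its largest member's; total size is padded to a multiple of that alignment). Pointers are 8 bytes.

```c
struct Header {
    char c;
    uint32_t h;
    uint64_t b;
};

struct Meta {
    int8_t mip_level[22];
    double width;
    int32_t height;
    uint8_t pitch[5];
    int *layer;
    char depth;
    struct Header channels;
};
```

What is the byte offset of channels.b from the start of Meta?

Header: c at 0 (size 1, align 1) → ends 1; pad 3 to align 4 for h; h at 4 (size 4, align 4) → ends 8; b at 8 (size 8, align 8) → ends 16; total 16 bytes, alignment 8
mip_level at 0 (size 22, align 1) → ends 22
pad 2 to align 8 for width
width at 24 (size 8, align 8) → ends 32
height at 32 (size 4, align 4) → ends 36
pitch at 36 (size 5, align 1) → ends 41
pad 7 to align 8 for layer
layer at 48 (size 8, align 8) → ends 56
depth at 56 (size 1, align 1) → ends 57
pad 7 to align 8 for channels
channels at 64 (size 16, align 8) → ends 80
within Header: b at 8
64 + 8 = 72

72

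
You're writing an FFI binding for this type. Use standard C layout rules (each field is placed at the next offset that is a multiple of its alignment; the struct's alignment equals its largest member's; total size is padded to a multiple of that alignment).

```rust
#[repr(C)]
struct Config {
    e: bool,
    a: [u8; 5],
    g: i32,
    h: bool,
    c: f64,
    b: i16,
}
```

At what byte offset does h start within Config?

@0: e [1B, align 1] → 1
@1: a [5B, align 1] → 6
+2 pad (align 4)
@8: g [4B, align 4] → 12
@12: h [1B, align 1] → 13

12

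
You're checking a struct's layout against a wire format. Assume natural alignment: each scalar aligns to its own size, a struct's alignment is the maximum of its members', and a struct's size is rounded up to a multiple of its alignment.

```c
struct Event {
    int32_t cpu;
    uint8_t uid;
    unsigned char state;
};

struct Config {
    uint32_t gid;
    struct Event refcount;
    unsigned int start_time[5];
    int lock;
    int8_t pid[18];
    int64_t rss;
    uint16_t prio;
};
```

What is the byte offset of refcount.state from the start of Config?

9

Event: cpu at 0 (size 4, align 4) → ends 4; uid at 4 (size 1, align 1) → ends 5; state at 5 (size 1, align 1) → ends 6; tail pad 2 to reach multiple of 4; total 8 bytes, alignment 4
gid at 0 (size 4, align 4) → ends 4
refcount at 4 (size 8, align 4) → ends 12
within Event: state at 5
4 + 5 = 9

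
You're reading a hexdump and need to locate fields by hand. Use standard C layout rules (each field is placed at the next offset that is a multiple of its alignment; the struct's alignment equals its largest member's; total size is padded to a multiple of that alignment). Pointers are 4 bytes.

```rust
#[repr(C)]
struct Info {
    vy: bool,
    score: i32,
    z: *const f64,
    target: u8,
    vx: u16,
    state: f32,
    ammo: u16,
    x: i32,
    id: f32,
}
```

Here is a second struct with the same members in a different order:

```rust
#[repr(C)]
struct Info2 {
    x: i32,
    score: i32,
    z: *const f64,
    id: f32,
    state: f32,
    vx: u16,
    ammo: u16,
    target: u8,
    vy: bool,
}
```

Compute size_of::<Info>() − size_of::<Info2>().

4

0..1  vy  (1B, 1-aligned)
1..4  -- padding (3B)
4..8  score  (4B, 4-aligned)
8..12  z  (4B, 4-aligned)
12..13  target  (1B, 1-aligned)
13..14  -- padding (1B)
14..16  vx  (2B, 2-aligned)
16..20  state  (4B, 4-aligned)
20..22  ammo  (2B, 2-aligned)
22..24  -- padding (2B)
24..28  x  (4B, 4-aligned)
28..32  id  (4B, 4-aligned)
sizeof = 32, alignof = 4
— Info2 —
0..4  x  (4B, 4-aligned)
4..8  score  (4B, 4-aligned)
8..12  z  (4B, 4-aligned)
12..16  id  (4B, 4-aligned)
16..20  state  (4B, 4-aligned)
20..22  vx  (2B, 2-aligned)
22..24  ammo  (2B, 2-aligned)
24..25  target  (1B, 1-aligned)
25..26  vy  (1B, 1-aligned)
26..28  -- tail padding (2B)
sizeof = 28, alignof = 4
32 − 28 = 4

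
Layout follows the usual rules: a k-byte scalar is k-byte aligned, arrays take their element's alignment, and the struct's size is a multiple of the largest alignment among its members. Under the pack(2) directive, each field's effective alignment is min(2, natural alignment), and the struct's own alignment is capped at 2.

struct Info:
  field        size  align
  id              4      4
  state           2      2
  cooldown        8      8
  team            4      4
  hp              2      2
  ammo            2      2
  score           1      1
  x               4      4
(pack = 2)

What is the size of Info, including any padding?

id at 0 (size 4, align 2) → ends 4
state at 4 (size 2, align 2) → ends 6
cooldown at 6 (size 8, align 2) → ends 14
team at 14 (size 4, align 2) → ends 18
hp at 18 (size 2, align 2) → ends 20
ammo at 20 (size 2, align 2) → ends 22
score at 22 (size 1, align 1) → ends 23
pad 1 to align 2 for x
x at 24 (size 4, align 2) → ends 28
total 28 bytes, alignment 2

28 bytes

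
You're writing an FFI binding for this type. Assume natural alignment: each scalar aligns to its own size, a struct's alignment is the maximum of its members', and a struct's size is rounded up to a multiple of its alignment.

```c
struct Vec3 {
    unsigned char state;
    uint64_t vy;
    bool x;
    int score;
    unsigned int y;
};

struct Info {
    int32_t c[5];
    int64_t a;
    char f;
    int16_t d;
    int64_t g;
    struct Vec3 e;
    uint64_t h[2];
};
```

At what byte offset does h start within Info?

80

Vec3: @0: state [1B, align 1] → 1; +7 pad (align 8); @8: vy [8B, align 8] → 16; @16: x [1B, align 1] → 17; +3 pad (align 4); @20: score [4B, align 4] → 24; @24: y [4B, align 4] → 28; +4 tail pad (align 8); size 32, align 8
@0: c [20B, align 4] → 20
+4 pad (align 8)
@24: a [8B, align 8] → 32
@32: f [1B, align 1] → 33
+1 pad (align 2)
@34: d [2B, align 2] → 36
+4 pad (align 8)
@40: g [8B, align 8] → 48
@48: e [32B, align 8] → 80
@80: h [16B, align 8] → 96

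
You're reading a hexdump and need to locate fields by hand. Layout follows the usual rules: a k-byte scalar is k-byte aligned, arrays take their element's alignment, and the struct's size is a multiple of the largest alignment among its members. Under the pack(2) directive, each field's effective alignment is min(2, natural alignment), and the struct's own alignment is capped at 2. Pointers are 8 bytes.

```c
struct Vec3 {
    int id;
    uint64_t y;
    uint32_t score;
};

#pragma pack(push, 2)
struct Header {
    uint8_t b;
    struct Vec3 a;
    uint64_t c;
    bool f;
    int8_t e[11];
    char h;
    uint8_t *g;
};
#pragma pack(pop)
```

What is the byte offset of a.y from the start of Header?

Vec3: id at 0 (size 4, align 4) → ends 4; pad 4 to align 8 for y; y at 8 (size 8, align 8) → ends 16; score at 16 (size 4, align 4) → ends 20; tail pad 4 to reach multiple of 8; total 24 bytes, alignment 8
b at 0 (size 1, align 1) → ends 1
pad 1 to align 2 for a
a at 2 (size 24, align 2) → ends 26
within Vec3: y at 8
2 + 8 = 10

10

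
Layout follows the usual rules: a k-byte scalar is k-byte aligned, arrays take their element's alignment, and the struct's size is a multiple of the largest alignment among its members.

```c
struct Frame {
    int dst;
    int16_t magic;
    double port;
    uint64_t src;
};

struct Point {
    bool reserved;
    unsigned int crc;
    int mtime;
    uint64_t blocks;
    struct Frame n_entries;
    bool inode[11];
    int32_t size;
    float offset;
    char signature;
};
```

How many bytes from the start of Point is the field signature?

68

Frame: @0: dst [4B, align 4] → 4; @4: magic [2B, align 2] → 6; +2 pad (align 8); @8: port [8B, align 8] → 16; @16: src [8B, align 8] → 24; size 24, align 8
@0: reserved [1B, align 1] → 1
+3 pad (align 4)
@4: crc [4B, align 4] → 8
@8: mtime [4B, align 4] → 12
+4 pad (align 8)
@16: blocks [8B, align 8] → 24
@24: n_entries [24B, align 8] → 48
@48: inode [11B, align 1] → 59
+1 pad (align 4)
@60: size [4B, align 4] → 64
@64: offset [4B, align 4] → 68
@68: signature [1B, align 1] → 69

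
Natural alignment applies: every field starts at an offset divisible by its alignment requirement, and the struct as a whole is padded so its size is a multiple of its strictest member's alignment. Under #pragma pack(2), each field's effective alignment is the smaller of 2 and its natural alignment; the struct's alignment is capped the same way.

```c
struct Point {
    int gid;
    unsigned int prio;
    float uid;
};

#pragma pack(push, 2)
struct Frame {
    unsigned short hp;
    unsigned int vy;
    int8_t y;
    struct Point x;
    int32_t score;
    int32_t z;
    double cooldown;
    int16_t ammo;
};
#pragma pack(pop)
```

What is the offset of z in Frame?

24

Point: @0: gid [4B, align 4] → 4; @4: prio [4B, align 4] → 8; @8: uid [4B, align 4] → 12; size 12, align 4
@0: hp [2B, align 2] → 2
@2: vy [4B, align 2] → 6
@6: y [1B, align 1] → 7
+1 pad (align 2)
@8: x [12B, align 2] → 20
@20: score [4B, align 2] → 24
@24: z [4B, align 2] → 28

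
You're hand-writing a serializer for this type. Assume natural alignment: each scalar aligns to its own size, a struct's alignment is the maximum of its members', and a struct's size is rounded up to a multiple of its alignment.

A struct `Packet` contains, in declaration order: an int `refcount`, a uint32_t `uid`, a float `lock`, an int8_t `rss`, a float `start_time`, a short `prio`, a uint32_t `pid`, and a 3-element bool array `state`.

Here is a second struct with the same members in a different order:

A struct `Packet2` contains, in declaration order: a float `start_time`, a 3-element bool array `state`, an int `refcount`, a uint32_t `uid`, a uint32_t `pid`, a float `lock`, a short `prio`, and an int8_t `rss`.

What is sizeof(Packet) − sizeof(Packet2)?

4

@0: refcount [4B, align 4] → 4
@4: uid [4B, align 4] → 8
@8: lock [4B, align 4] → 12
@12: rss [1B, align 1] → 13
+3 pad (align 4)
@16: start_time [4B, align 4] → 20
@20: prio [2B, align 2] → 22
+2 pad (align 4)
@24: pid [4B, align 4] → 28
@28: state [3B, align 1] → 31
+1 tail pad (align 4)
size 32, align 4
— Packet2 —
@0: start_time [4B, align 4] → 4
@4: state [3B, align 1] → 7
+1 pad (align 4)
@8: refcount [4B, align 4] → 12
@12: uid [4B, align 4] → 16
@16: pid [4B, align 4] → 20
@20: lock [4B, align 4] → 24
@24: prio [2B, align 2] → 26
@26: rss [1B, align 1] → 27
+1 tail pad (align 4)
size 28, align 4
32 − 28 = 4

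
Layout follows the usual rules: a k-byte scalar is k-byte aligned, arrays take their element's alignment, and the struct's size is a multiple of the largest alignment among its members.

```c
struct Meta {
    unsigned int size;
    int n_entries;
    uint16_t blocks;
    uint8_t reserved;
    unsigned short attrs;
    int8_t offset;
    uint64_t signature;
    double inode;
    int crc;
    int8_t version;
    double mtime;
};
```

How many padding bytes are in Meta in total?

5

@0: size [4B, align 4] → 4
@4: n_entries [4B, align 4] → 8
@8: blocks [2B, align 2] → 10
@10: reserved [1B, align 1] → 11
+1 pad (align 2)
@12: attrs [2B, align 2] → 14
@14: offset [1B, align 1] → 15
+1 pad (align 8)
@16: signature [8B, align 8] → 24
@24: inode [8B, align 8] → 32
@32: crc [4B, align 4] → 36
@36: version [1B, align 1] → 37
+3 pad (align 8)
@40: mtime [8B, align 8] → 48
size 48, align 8
data bytes 43, size 48 → padding 5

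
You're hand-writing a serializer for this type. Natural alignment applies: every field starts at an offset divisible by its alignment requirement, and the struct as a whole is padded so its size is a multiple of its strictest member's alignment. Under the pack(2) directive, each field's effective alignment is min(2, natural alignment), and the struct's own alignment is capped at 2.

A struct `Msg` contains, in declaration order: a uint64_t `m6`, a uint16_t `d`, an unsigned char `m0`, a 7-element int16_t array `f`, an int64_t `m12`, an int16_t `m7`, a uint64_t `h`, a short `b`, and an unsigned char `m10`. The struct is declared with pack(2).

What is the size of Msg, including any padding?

@0: m6 [8B, align 2] → 8
@8: d [2B, align 2] → 10
@10: m0 [1B, align 1] → 11
+1 pad (align 2)
@12: f [14B, align 2] → 26
@26: m12 [8B, align 2] → 34
@34: m7 [2B, align 2] → 36
@36: h [8B, align 2] → 44
@44: b [2B, align 2] → 46
@46: m10 [1B, align 1] → 47
+1 tail pad (align 2)
size 48, align 2

48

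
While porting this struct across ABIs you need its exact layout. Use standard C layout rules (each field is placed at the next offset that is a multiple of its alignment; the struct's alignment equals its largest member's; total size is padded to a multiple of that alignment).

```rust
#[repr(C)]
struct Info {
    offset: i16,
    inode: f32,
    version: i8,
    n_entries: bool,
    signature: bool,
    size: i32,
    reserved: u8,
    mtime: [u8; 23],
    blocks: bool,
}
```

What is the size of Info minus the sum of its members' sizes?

@0: offset [2B, align 2] → 2
+2 pad (align 4)
@4: inode [4B, align 4] → 8
@8: version [1B, align 1] → 9
@9: n_entries [1B, align 1] → 10
@10: signature [1B, align 1] → 11
+1 pad (align 4)
@12: size [4B, align 4] → 16
@16: reserved [1B, align 1] → 17
@17: mtime [23B, align 1] → 40
@40: blocks [1B, align 1] → 41
+3 tail pad (align 4)
size 44, align 4
data bytes 38, size 44 → padding 6

6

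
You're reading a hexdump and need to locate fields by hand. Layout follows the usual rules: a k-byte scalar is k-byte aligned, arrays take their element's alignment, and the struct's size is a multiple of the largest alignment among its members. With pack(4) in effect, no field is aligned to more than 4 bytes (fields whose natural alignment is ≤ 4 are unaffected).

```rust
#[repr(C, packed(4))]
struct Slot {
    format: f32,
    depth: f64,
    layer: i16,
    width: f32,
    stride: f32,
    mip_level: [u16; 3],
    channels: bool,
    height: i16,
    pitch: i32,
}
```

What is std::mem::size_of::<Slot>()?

@0: format [4B, align 4] → 4
@4: depth [8B, align 4] → 12
@12: layer [2B, align 2] → 14
+2 pad (align 4)
@16: width [4B, align 4] → 20
@20: stride [4B, align 4] → 24
@24: mip_level [6B, align 2] → 30
@30: channels [1B, align 1] → 31
+1 pad (align 2)
@32: height [2B, align 2] → 34
+2 pad (align 4)
@36: pitch [4B, align 4] → 40
size 40, align 4

40 bytes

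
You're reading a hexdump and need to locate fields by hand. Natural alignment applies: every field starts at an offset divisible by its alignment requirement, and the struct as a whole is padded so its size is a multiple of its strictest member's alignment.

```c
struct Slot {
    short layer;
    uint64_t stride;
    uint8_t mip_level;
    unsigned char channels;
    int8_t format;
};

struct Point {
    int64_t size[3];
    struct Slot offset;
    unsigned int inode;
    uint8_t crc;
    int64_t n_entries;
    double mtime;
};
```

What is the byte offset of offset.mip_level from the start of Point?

Slot: 0..2  layer  (2B, 2-aligned); 2..8  -- padding (6B); 8..16  stride  (8B, 8-aligned); 16..17  mip_level  (1B, 1-aligned); 17..18  channels  (1B, 1-aligned); 18..19  format  (1B, 1-aligned); 19..24  -- tail padding (5B); sizeof = 24, alignof = 8
0..24  size  (24B, 8-aligned)
24..48  offset  (24B, 8-aligned)
within Slot: mip_level at 16
24 + 16 = 40

40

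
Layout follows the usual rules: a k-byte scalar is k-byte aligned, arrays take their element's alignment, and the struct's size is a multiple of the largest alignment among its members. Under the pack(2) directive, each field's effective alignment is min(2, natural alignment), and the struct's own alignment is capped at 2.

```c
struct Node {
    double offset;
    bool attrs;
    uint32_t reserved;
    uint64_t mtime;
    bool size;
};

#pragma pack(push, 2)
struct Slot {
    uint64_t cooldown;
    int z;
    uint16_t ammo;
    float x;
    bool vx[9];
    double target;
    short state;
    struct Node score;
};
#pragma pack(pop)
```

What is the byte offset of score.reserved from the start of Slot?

50

Node: @0: offset [8B, align 8] → 8; @8: attrs [1B, align 1] → 9; +3 pad (align 4); @12: reserved [4B, align 4] → 16; @16: mtime [8B, align 8] → 24; @24: size [1B, align 1] → 25; +7 tail pad (align 8); size 32, align 8
@0: cooldown [8B, align 2] → 8
@8: z [4B, align 2] → 12
@12: ammo [2B, align 2] → 14
@14: x [4B, align 2] → 18
@18: vx [9B, align 1] → 27
+1 pad (align 2)
@28: target [8B, align 2] → 36
@36: state [2B, align 2] → 38
@38: score [32B, align 2] → 70
within Node: reserved at 12
38 + 12 = 50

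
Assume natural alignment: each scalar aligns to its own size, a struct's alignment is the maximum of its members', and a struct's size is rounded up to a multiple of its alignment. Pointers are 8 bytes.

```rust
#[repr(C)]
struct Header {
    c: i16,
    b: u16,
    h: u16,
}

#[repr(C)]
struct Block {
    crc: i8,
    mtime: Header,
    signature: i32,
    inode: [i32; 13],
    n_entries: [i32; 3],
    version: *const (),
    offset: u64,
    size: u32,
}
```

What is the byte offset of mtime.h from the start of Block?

Header: @0: c [2B, align 2] → 2; @2: b [2B, align 2] → 4; @4: h [2B, align 2] → 6; size 6, align 2
@0: crc [1B, align 1] → 1
+1 pad (align 2)
@2: mtime [6B, align 2] → 8
within Header: h at 4
2 + 4 = 6

6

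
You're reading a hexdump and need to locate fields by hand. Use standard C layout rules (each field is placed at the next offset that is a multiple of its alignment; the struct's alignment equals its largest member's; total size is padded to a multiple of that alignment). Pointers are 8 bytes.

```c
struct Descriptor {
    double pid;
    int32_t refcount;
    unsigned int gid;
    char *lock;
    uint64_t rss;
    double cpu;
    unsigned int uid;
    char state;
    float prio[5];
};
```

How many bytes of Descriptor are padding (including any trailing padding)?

7

pid at 0 (size 8, align 8) → ends 8
refcount at 8 (size 4, align 4) → ends 12
gid at 12 (size 4, align 4) → ends 16
lock at 16 (size 8, align 8) → ends 24
rss at 24 (size 8, align 8) → ends 32
cpu at 32 (size 8, align 8) → ends 40
uid at 40 (size 4, align 4) → ends 44
state at 44 (size 1, align 1) → ends 45
pad 3 to align 4 for prio
prio at 48 (size 20, align 4) → ends 68
tail pad 4 to reach multiple of 8
total 72 bytes, alignment 8
data bytes 65, size 72 → padding 7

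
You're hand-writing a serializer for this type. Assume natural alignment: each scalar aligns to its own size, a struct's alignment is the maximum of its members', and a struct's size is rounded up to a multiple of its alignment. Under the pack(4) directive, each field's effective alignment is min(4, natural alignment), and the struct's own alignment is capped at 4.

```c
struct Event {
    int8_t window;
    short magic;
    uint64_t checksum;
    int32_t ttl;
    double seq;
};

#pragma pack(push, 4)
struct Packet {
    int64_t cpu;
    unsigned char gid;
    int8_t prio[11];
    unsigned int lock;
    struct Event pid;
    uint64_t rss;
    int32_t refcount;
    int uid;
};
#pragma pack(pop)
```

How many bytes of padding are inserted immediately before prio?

0

Event: window at 0 (size 1, align 1) → ends 1; pad 1 to align 2 for magic; magic at 2 (size 2, align 2) → ends 4; pad 4 to align 8 for checksum; checksum at 8 (size 8, align 8) → ends 16; ttl at 16 (size 4, align 4) → ends 20; pad 4 to align 8 for seq; seq at 24 (size 8, align 8) → ends 32; total 32 bytes, alignment 8
cpu at 0 (size 8, align 4) → ends 8
gid at 8 (size 1, align 1) → ends 9
prio at 9 (size 11, align 1) → ends 20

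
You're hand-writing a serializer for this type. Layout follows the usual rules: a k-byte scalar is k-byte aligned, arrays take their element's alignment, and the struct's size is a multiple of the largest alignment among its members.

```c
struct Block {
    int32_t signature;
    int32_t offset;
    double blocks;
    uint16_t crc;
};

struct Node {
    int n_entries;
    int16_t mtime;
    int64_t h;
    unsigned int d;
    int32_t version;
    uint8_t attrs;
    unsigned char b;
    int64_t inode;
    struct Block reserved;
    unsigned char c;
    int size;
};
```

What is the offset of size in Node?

68

Block: signature at 0 (size 4, align 4) → ends 4; offset at 4 (size 4, align 4) → ends 8; blocks at 8 (size 8, align 8) → ends 16; crc at 16 (size 2, align 2) → ends 18; tail pad 6 to reach multiple of 8; total 24 bytes, alignment 8
n_entries at 0 (size 4, align 4) → ends 4
mtime at 4 (size 2, align 2) → ends 6
pad 2 to align 8 for h
h at 8 (size 8, align 8) → ends 16
d at 16 (size 4, align 4) → ends 20
version at 20 (size 4, align 4) → ends 24
attrs at 24 (size 1, align 1) → ends 25
b at 25 (size 1, align 1) → ends 26
pad 6 to align 8 for inode
inode at 32 (size 8, align 8) → ends 40
reserved at 40 (size 24, align 8) → ends 64
c at 64 (size 1, align 1) → ends 65
pad 3 to align 4 for size
size at 68 (size 4, align 4) → ends 72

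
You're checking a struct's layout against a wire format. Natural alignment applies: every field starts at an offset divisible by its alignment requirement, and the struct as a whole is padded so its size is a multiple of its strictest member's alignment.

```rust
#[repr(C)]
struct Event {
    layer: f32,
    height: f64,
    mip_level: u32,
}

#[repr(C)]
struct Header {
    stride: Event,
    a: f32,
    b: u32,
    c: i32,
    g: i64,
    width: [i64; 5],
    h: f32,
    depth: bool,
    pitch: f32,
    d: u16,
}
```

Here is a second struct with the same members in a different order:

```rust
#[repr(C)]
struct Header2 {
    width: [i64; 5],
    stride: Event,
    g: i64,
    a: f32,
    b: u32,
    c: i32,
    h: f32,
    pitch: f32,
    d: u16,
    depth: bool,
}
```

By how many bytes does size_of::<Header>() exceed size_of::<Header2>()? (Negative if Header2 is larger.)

8

Event: @0: layer [4B, align 4] → 4; +4 pad (align 8); @8: height [8B, align 8] → 16; @16: mip_level [4B, align 4] → 20; +4 tail pad (align 8); size 24, align 8
@0: stride [24B, align 8] → 24
@24: a [4B, align 4] → 28
@28: b [4B, align 4] → 32
@32: c [4B, align 4] → 36
+4 pad (align 8)
@40: g [8B, align 8] → 48
@48: width [40B, align 8] → 88
@88: h [4B, align 4] → 92
@92: depth [1B, align 1] → 93
+3 pad (align 4)
@96: pitch [4B, align 4] → 100
@100: d [2B, align 2] → 102
+2 tail pad (align 8)
size 104, align 8
— Header2 —
@0: width [40B, align 8] → 40
@40: stride [24B, align 8] → 64
@64: g [8B, align 8] → 72
@72: a [4B, align 4] → 76
@76: b [4B, align 4] → 80
@80: c [4B, align 4] → 84
@84: h [4B, align 4] → 88
@88: pitch [4B, align 4] → 92
@92: d [2B, align 2] → 94
@94: depth [1B, align 1] → 95
+1 tail pad (align 8)
size 96, align 8
104 − 96 = 8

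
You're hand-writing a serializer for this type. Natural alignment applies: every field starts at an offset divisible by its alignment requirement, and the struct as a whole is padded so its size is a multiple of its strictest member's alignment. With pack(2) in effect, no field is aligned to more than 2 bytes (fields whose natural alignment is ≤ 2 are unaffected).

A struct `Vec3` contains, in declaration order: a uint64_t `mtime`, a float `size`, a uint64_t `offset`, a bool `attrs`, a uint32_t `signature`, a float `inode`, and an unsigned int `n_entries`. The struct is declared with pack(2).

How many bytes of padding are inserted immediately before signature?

1

0..8  mtime  (8B, 2-aligned)
8..12  size  (4B, 2-aligned)
12..20  offset  (8B, 2-aligned)
20..21  attrs  (1B, 1-aligned)
21..22  -- padding (1B)
22..26  signature  (4B, 2-aligned)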